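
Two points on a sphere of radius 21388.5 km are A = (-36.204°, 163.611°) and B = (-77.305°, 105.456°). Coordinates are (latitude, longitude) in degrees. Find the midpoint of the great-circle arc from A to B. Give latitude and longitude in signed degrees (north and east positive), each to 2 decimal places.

The central angle between A and B is δ = 0.8369 rad.
With f = 0.5, the slerp weights are sin((1−f)δ)/sin δ = 0.5472 and sin(fδ)/sin δ = 0.5472.
Weighted sum of the unit vectors: (0.5472)·(-0.7741,0.2277,-0.5907) + (0.5472)·(-0.0586,0.2118,-0.9756) = (-0.4557, 0.2405, -0.8571).
Converting back: φ = atan2(z, √(x²+y²)) = -58.99°, λ = atan2(y, x) = 152.18°.

-58.99°, 152.18°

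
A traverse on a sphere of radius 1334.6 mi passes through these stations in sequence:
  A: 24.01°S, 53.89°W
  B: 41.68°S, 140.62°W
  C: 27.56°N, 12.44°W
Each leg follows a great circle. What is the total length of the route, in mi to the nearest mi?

Leg A→B: central angle 1.2561 rad, distance 1676.4 mi.
Leg B→C: central angle 2.3702 rad, distance 3163.3 mi.
Total: 1676.4 + 3163.3 ≈ 4840 mi.

4840 mi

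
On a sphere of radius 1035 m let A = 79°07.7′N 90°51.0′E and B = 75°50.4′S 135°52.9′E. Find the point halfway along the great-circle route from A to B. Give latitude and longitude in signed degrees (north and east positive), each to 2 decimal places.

The central angle between A and B is δ = 2.7379 rad.
With f = 0.5, the slerp weights are sin((1−f)δ)/sin δ = 2.4939 and sin(fδ)/sin δ = 2.4939.
Weighted sum of the unit vectors: (2.4939)·(-0.0028,0.1886,0.9821) + (2.4939)·(-0.1756,0.1703,-0.9696) = (-0.4450, 0.8950, 0.0310).
Converting back: φ = atan2(z, √(x²+y²)) = 1.78°, λ = atan2(y, x) = 116.43°.

1.78°, 116.43°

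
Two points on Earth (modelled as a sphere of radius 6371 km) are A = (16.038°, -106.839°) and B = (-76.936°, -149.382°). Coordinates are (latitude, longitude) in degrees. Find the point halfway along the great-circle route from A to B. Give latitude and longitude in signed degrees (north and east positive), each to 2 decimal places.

The central angle between A and B is δ = 1.6801 rad.
With f = 0.5, the slerp weights are sin((1−f)δ)/sin δ = 0.7491 and sin(fδ)/sin δ = 0.7491.
Weighted sum of the unit vectors: (0.7491)·(-0.2784,-0.9199,0.2763) + (0.7491)·(-0.1945,-0.1151,-0.9741) = (-0.3543, -0.7754, -0.5228).
Converting back: φ = atan2(z, √(x²+y²)) = -31.52°, λ = atan2(y, x) = -114.56°.

-31.52°, -114.56°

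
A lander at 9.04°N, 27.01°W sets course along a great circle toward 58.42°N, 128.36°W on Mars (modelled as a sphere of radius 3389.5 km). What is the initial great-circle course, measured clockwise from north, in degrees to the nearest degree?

Δλ = -101.350° = -1.7689 rad.
y = sin Δλ · cos φ₂ = (-0.9804)(0.5237) = -0.5134
x = cos φ₁ sin φ₂ − sin φ₁ cos φ₂ cos Δλ = (0.9876)(0.8519) − (0.1571)(0.5237)(-0.1968) = 0.8575
θ = atan2(y, x) = -30.91°; adding 360° gives 329°.

329°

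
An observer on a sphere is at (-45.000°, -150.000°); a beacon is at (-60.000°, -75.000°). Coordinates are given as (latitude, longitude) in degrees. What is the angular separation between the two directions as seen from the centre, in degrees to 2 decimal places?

Let φ₁ = -0.7854 rad, φ₂ = -1.0472 rad, and Δλ = 1.3090 rad.
Haversine: a = sin²(Δφ/2) + cos φ₁ cos φ₂ sin²(Δλ/2) = 0.0170 + (0.7071)(0.5000)(0.3706) = 0.14806.
Central angle c = 2·arcsin(√a) = 0.78995 rad.
So the angular separation is 45.26°.

45.26°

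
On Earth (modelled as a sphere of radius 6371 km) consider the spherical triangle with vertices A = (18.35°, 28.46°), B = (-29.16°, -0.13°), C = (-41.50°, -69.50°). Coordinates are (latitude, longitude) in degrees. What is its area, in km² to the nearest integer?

12078786 km²

Side lengths (central angles): a = 0.9845, b = 1.8829, c = 0.9589 rad; semiperimeter s = 1.9131.
By l'Huilier's theorem, tan(E/4) = √[tan(s/2) tan((s−a)/2) tan((s−b)/2) tan((s−c)/2)], giving spherical excess E = 0.2976 rad.
Area = E·R² = 0.2976 × (6371)² ≈ 12078786 km².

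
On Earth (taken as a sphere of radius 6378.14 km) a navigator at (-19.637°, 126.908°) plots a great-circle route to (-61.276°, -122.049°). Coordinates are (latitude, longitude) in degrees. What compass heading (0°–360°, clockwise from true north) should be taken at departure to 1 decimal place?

153.1°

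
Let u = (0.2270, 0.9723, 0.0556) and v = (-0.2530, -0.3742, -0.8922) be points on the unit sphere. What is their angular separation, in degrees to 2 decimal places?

118.09°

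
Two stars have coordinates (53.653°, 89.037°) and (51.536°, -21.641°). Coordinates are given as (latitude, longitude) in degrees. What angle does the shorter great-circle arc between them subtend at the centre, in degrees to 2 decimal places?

59.97°

With latitudes φ₁ = 53.653°, φ₂ = 51.536° and longitude difference Δλ = -110.678°:
cos c = sin φ₁ sin φ₂ + cos φ₁ cos φ₂ cos Δλ = (0.8054)(0.7830) + (0.5927)(0.6220)(-0.3531) = 0.50048,
so c = arccos(0.50048) = 1.04664 rad.
So the angular separation is 59.97°.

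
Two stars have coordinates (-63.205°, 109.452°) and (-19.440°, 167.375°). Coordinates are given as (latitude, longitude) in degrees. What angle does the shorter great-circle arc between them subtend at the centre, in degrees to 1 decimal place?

58.5°

With latitudes φ₁ = -63.205°, φ₂ = -19.440° and longitude difference Δλ = 57.923°:
Haversine: a = sin²(Δφ/2) + cos φ₁ cos φ₂ sin²(Δλ/2) = 0.1389 + (0.4508)(0.9430)(0.2345) = 0.23858.
Central angle c = 2·arcsin(√a) = 1.02062 rad.
So the angular separation is 58.5°.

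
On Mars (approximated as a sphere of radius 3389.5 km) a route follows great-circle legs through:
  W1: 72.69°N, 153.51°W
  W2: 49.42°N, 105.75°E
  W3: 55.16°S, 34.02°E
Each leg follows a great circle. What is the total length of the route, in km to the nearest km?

Leg W1→W2: central angle 0.8106 rad, distance 2747.7 km.
Leg W2→W3: central angle 2.1023 rad, distance 7125.8 km.
Total: 2747.7 + 7125.8 ≈ 9874 km.

9874 km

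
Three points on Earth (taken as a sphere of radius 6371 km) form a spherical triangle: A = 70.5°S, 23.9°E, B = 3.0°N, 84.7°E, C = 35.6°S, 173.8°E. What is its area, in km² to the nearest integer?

Side lengths (central angles): a = 1.5885, b = 1.2515, c = 1.4573 rad; semiperimeter s = 2.1486.
By l'Huilier's theorem, tan(E/4) = √[tan(s/2) tan((s−a)/2) tan((s−b)/2) tan((s−c)/2)], giving spherical excess E = 1.1781 rad.
Area = E·R² = 1.1781 × (6371)² ≈ 47820006 km².

47820006 km²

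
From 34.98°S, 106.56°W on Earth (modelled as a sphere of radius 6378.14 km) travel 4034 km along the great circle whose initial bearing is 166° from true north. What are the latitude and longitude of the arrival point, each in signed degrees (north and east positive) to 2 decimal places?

Angular distance δ = d/R = 4034/6378.14 = 0.63247 rad; initial bearing θ = 2.8972 rad.
sin φ₂ = sin φ₁ cos δ + cos φ₁ sin δ cos θ = (-0.5733)(0.8066) + (0.8194)(0.5911)(-0.9703) = -0.9324, so φ₂ = -68.81°.
Δλ = atan2(sin θ sin δ cos φ₁, cos δ − sin φ₁ sin φ₂) = atan2(0.1172, 0.2721) = 23.302°.
λ₂ = -106.560° + 23.302° = -83.26°.

-68.81°, -83.26°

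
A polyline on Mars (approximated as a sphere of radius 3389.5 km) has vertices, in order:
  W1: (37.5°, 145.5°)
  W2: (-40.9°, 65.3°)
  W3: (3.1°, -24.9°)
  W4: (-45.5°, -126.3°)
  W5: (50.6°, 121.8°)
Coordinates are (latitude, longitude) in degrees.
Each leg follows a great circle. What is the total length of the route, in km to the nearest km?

25759 km

Leg W1→W2: central angle 1.8718 rad, distance 6344.6 km.
Leg W2→W3: central angle 1.6088 rad, distance 5453.2 km.
Leg W3→W4: central angle 1.7486 rad, distance 5927.0 km.
Leg W4→W5: central angle 2.3704 rad, distance 8034.5 km.
Total: 6344.6 + 5453.2 + 5927.0 + 8034.5 ≈ 25759 km.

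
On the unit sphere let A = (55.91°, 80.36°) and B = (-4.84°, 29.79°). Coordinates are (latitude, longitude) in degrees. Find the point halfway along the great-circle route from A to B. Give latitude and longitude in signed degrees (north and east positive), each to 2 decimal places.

Central angle δ = 1.2820 rad. Interpolating on the sphere with fraction f = 0.5:
P = [sin((1−f)δ)·A + sin(fδ)·B] / sin δ = 0.6238·A + 0.6238·B in Cartesian coordinates,
giving P = (0.5980, 0.6535, 0.4640), i.e. latitude 27.64°, longitude 47.54°.

27.64°, 47.54°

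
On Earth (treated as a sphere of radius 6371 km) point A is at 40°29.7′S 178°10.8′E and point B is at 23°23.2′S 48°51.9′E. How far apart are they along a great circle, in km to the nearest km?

11190 km

With latitudes φ₁ = -40.495°, φ₂ = -23.387° and longitude difference Δλ = -129.315°:
Haversine: a = sin²(Δφ/2) + cos φ₁ cos φ₂ sin²(Δλ/2) = 0.0221 + (0.7605)(0.9178)(0.8168) = 0.59224.
Central angle c = 2·arcsin(√a) = 1.75633 rad.
Distance = R·c = 6371 × 1.7563 ≈ 11190 km.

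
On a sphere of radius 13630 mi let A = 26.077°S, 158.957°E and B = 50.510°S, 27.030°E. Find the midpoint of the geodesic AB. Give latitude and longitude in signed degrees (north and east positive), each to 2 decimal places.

-61.08°, 113.97°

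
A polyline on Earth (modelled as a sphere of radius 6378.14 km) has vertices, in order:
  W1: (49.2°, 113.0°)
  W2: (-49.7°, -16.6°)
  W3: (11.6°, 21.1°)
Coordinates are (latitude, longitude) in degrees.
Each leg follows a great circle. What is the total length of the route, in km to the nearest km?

Leg W1→W2: central angle 2.5806 rad, distance 16459.4 km.
Leg W2→W3: central angle 1.2154 rad, distance 7752.1 km.
Total: 16459.4 + 7752.1 ≈ 24212 km.

24212 km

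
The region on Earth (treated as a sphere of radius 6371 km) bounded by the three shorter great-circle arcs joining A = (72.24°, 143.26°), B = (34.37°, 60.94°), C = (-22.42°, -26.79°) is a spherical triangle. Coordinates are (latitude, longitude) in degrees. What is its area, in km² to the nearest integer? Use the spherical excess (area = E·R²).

Side lengths (central angles): a = 1.7570, b = 2.2665, c = 0.9627 rad; semiperimeter s = 2.4931.
By l'Huilier's theorem, tan(E/4) = √[tan(s/2) tan((s−a)/2) tan((s−b)/2) tan((s−c)/2)], giving spherical excess E = 1.3612 rad.
Area = E·R² = 1.3612 × (6371)² ≈ 55252527 km².

55252527 km²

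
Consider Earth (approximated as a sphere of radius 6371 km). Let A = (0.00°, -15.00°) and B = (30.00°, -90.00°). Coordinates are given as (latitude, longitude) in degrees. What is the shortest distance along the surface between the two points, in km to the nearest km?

8567 km

Let φ₁ = 0.0000 rad, φ₂ = 0.5236 rad, and Δλ = -1.3090 rad.
Haversine: a = sin²(Δφ/2) + cos φ₁ cos φ₂ sin²(Δλ/2) = 0.0670 + (1.0000)(0.8660)(0.3706) = 0.38793.
Central angle c = 2·arcsin(√a) = 1.34473 rad.
Distance = R·c = 6371 × 1.3447 ≈ 8567 km.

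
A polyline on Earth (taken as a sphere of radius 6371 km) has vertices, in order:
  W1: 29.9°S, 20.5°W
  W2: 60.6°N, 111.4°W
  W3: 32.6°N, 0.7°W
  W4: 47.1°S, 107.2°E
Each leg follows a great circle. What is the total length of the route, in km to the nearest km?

34707 km

Leg W1→W2: central angle 2.0275 rad, distance 12917.1 km.
Leg W2→W3: central angle 1.2417 rad, distance 7910.8 km.
Leg W3→W4: central angle 2.1784 rad, distance 13878.8 km.
Total: 12917.1 + 7910.8 + 13878.8 ≈ 34707 km.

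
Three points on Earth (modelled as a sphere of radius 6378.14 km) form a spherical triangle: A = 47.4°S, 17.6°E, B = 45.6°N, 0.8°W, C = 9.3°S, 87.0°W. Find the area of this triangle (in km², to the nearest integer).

72415890 km²

Side lengths (central angles): a = 1.6406, b = 1.6202, c = 1.6474 rad; semiperimeter s = 2.4541.
By l'Huilier's theorem, tan(E/4) = √[tan(s/2) tan((s−a)/2) tan((s−b)/2) tan((s−c)/2)], giving spherical excess E = 1.7801 rad.
Area = E·R² = 1.7801 × (6378.14)² ≈ 72415890 km².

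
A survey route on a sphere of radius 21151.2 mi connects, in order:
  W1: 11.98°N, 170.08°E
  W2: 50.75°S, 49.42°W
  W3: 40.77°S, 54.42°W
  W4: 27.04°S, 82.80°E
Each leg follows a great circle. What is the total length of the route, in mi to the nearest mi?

Leg W1→W2: central angle 2.2631 rad, distance 47867.5 mi.
Leg W2→W3: central angle 0.1844 rad, distance 3900.5 mi.
Leg W3→W4: central angle 1.7703 rad, distance 37444.9 mi.
Total: 47867.5 + 3900.5 + 37444.9 ≈ 89213 mi.

89213 mi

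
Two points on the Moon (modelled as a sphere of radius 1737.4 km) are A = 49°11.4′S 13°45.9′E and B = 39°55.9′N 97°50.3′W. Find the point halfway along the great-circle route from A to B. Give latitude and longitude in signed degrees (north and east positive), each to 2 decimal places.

-8.14°, -48.73°

Central angle δ = 2.3055 rad. Interpolating on the sphere with fraction f = 0.5:
P = [sin((1−f)δ)·A + sin(fδ)·B] / sin δ = 1.2315·A + 1.2315·B in Cartesian coordinates,
giving P = (0.6530, -0.7440, -0.1416), i.e. latitude -8.14°, longitude -48.73°.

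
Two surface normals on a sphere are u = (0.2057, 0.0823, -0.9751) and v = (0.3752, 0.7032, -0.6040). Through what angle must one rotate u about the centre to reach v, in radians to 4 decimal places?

0.7612 rad

u·v = 0.7240; |u| = 1.0000, |v| = 1.0000.
cos θ = (u·v)/(|u||v|) = 0.7240, so θ = 0.7612 rad.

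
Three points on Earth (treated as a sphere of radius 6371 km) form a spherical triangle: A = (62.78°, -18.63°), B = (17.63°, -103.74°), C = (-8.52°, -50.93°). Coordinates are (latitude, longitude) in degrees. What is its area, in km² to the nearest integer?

Side lengths (central angles): a = 1.0183, b = 1.3175, c = 1.2593 rad; semiperimeter s = 1.7975.
By l'Huilier's theorem, tan(E/4) = √[tan(s/2) tan((s−a)/2) tan((s−b)/2) tan((s−c)/2)], giving spherical excess E = 0.7381 rad.
Area = E·R² = 0.7381 × (6371)² ≈ 29959681 km².

29959681 km²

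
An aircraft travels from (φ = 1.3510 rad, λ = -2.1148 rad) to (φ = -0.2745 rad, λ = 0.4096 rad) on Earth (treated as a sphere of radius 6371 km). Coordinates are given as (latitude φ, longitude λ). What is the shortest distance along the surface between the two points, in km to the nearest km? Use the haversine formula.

Let φ₁ = 1.3510 rad, φ₂ = -0.2745 rad, and Δλ = 2.5244 rad.
Haversine: a = sin²(Δφ/2) + cos φ₁ cos φ₂ sin²(Δλ/2) = 0.5273 + (0.2180)(0.9626)(0.9078) = 0.71785.
Central angle c = 2·arcsin(√a) = 2.02160 rad.
Distance = R·c = 6371 × 2.0216 ≈ 12880 km.

12880 km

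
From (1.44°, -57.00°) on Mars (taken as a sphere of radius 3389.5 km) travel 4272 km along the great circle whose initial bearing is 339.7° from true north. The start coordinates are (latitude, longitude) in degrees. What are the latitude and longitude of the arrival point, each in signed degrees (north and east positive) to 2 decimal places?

Angular distance δ = d/R = 4272/3389.5 = 1.26036 rad; initial bearing θ = 5.9289 rad.
sin φ₂ = sin φ₁ cos δ + cos φ₁ sin δ cos θ = (0.0251)(0.3055) + (0.9997)(0.9522)(0.9379) = 0.9005, so φ₂ = 64.22°.
Δλ = atan2(sin θ sin δ cos φ₁, cos δ − sin φ₁ sin φ₂) = atan2(-0.3302, 0.2828) = -49.421°.
λ₂ = -57.000° − 49.421° = -106.42°.

64.22°, -106.42°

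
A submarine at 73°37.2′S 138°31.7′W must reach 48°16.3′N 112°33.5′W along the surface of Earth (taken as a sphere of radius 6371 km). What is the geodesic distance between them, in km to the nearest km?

13697 km

In radians: φ₁ = -1.2849, φ₂ = 0.8425, Δλ = 25.970° = 0.4533 rad.
Haversine: a = sin²(Δφ/2) + cos φ₁ cos φ₂ sin²(Δλ/2) = 0.7642 + (0.2820)(0.6656)(0.0505) = 0.77363.
Central angle c = 2·arcsin(√a) = 2.14989 rad.
Distance = R·c = 6371 × 2.1499 ≈ 13697 km.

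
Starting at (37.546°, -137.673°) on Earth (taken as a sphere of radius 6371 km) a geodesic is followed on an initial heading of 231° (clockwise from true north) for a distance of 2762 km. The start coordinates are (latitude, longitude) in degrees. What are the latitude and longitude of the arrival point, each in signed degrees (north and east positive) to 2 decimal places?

Angular distance δ = d/R = 2762/6371 = 0.43353 rad; initial bearing θ = 4.0317 rad.
sin φ₂ = sin φ₁ cos δ + cos φ₁ sin δ cos θ = (0.6094)(0.9075) + (0.7929)(0.4201)(-0.6293) = 0.3434, so φ₂ = 20.09°.
Δλ = atan2(sin θ sin δ cos φ₁, cos δ − sin φ₁ sin φ₂) = atan2(-0.2588, 0.6982) = -20.341°.
λ₂ = -137.673° − 20.341° = -158.01°.

20.09°, -158.01°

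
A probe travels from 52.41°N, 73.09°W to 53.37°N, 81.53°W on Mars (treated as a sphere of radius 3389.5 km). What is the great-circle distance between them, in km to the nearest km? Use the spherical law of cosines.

306 km

Let φ₁ = 0.9147 rad, φ₂ = 0.9315 rad, and Δλ = -0.1473 rad.
cos c = sin φ₁ sin φ₂ + cos φ₁ cos φ₂ cos Δλ = (0.7924)(0.8025) + (0.6100)(0.5966)(0.9892) = 0.99592,
so c = arccos(0.99592) = 0.09039 rad.
Distance = R·c = 3389.5 × 0.0904 ≈ 306 km.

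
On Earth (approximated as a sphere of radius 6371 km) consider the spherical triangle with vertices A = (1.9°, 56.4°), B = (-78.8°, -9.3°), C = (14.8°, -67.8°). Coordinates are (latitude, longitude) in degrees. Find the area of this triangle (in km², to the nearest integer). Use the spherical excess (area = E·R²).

94433996 km²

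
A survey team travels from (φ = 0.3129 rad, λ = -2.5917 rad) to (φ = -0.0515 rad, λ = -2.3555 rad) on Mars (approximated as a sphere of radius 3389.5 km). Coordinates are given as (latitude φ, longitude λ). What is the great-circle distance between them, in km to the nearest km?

1466 km

In radians: φ₁ = 0.3129, φ₂ = -0.0515, Δλ = 13.533° = 0.2362 rad.
Haversine: a = sin²(Δφ/2) + cos φ₁ cos φ₂ sin²(Δλ/2) = 0.0328 + (0.9514)(0.9987)(0.0139) = 0.04602.
Central angle c = 2·arcsin(√a) = 0.43242 rad.
Distance = R·c = 3389.5 × 0.4324 ≈ 1466 km.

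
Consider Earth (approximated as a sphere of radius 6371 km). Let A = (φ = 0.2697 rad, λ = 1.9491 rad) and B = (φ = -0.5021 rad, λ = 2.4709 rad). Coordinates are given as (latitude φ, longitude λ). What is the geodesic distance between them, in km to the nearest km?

Let φ₁ = 0.2697 rad, φ₂ = -0.5021 rad, and Δλ = 0.5218 rad.
Haversine: a = sin²(Δφ/2) + cos φ₁ cos φ₂ sin²(Δλ/2) = 0.1417 + (0.9639)(0.8766)(0.0665) = 0.19789.
Central angle c = 2·arcsin(√a) = 0.92201 rad.
Distance = R·c = 6371 × 0.9220 ≈ 5874 km.

5874 km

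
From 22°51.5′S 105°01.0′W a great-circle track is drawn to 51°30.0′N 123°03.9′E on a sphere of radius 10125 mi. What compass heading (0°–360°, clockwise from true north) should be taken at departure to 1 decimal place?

Δλ = -131.918° = -2.3024 rad.
y = sin Δλ · cos φ₂ = (-0.7441)(0.6225) = -0.4632
x = cos φ₁ sin φ₂ − sin φ₁ cos φ₂ cos Δλ = (0.9215)(0.7826) − (-0.3885)(0.6225)(-0.6681) = 0.5596
θ = atan2(y, x) = -39.62°; adding 360° gives 320.4°.

320.4°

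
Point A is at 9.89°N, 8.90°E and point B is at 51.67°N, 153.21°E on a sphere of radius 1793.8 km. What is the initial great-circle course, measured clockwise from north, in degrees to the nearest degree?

With φ₁ = 0.1726, φ₂ = 0.9018, Δλ = 2.5187 rad, the forward-azimuth formula gives
θ = atan2( sin Δλ cos φ₂ , cos φ₁ sin φ₂ − sin φ₁ cos φ₂ cos Δλ ) = atan2(0.3618, 0.8593) = 22.83°.
So the initial bearing is 23°.

23°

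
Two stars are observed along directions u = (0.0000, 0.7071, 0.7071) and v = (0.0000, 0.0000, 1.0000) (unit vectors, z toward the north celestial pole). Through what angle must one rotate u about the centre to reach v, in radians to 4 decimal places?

u·v = 0.7071; |u| = 1.0000, |v| = 1.0000.
cos θ = (u·v)/(|u||v|) = 0.7071, so θ = 0.7854 rad.

0.7854 rad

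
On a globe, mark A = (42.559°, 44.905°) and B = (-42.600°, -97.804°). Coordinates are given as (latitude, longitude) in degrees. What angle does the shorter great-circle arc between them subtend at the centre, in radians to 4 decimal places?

2.6663 rad

Let φ₁ = 0.7428 rad, φ₂ = -0.7435 rad, and Δλ = -2.4907 rad.
Haversine: a = sin²(Δφ/2) + cos φ₁ cos φ₂ sin²(Δλ/2) = 0.4578 + (0.7366)(0.7361)(0.8978) = 0.94458.
Central angle c = 2·arcsin(√a) = 2.66630 rad.
So the angular separation is 2.6663 rad.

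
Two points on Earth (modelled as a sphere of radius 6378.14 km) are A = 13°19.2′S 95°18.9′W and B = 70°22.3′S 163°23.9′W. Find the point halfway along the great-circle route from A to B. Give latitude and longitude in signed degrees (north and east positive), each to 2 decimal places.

-45.75°, -111.15°

Central angle δ = 1.2249 rad. Interpolating on the sphere with fraction f = 0.5:
P = [sin((1−f)δ)·A + sin(fδ)·B] / sin δ = 0.6111·A + 0.6111·B in Cartesian coordinates,
giving P = (-0.2518, -0.6507, -0.7163), i.e. latitude -45.75°, longitude -111.15°.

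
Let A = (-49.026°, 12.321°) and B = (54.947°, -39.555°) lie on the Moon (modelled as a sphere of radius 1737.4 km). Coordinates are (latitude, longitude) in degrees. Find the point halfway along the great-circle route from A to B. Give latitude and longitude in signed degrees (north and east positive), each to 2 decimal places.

3.29°, -11.77°

The central angle between A and B is δ = 1.9666 rad.
With f = 0.5, the slerp weights are sin((1−f)δ)/sin δ = 0.9021 and sin(fδ)/sin δ = 0.9021.
Weighted sum of the unit vectors: (0.9021)·(0.6406,0.1399,-0.7550) + (0.9021)·(0.4428,-0.3657,0.8186) = (0.9773, -0.2037, 0.0574).
Converting back: φ = atan2(z, √(x²+y²)) = 3.29°, λ = atan2(y, x) = -11.77°.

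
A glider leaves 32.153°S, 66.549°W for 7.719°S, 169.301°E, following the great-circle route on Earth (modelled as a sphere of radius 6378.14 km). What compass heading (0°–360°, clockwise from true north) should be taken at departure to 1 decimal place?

With φ₁ = -0.5612, φ₂ = -0.1347, Δλ = -2.1668 rad, the forward-azimuth formula gives
θ = atan2( sin Δλ cos φ₂ , cos φ₁ sin φ₂ − sin φ₁ cos φ₂ cos Δλ ) = atan2(-0.8201, -0.4098) = -116.55°.
Adding 360° brings this into [0°, 360°): 243.5°.

243.5°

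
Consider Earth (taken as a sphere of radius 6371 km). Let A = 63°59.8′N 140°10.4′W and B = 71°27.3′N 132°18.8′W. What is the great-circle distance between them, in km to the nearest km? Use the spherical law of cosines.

In radians: φ₁ = 1.1170, φ₂ = 1.2471, Δλ = 7.860° = 0.1372 rad.
cos c = sin φ₁ sin φ₂ + cos φ₁ cos φ₂ cos Δλ = (0.8988)(0.9481) + (0.4384)(0.3180)(0.9906) = 0.99023,
so c = arccos(0.99023) = 0.13990 rad.
Distance = R·c = 6371 × 0.1399 ≈ 891 km.

891 km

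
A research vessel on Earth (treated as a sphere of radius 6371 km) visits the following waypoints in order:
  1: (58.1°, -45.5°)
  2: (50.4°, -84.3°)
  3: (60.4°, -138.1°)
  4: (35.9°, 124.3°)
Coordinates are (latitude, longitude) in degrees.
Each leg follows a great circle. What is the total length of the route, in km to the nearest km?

13066 km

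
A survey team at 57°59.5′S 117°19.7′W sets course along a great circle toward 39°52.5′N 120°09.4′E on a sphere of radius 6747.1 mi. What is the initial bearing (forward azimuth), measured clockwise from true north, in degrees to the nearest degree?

269°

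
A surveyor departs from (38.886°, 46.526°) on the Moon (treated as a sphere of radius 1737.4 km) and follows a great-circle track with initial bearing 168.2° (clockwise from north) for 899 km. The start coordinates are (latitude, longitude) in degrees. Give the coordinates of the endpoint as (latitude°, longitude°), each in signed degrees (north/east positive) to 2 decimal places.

9.71°, 52.42°

Angular distance δ = d/R = 899/1737.4 = 0.51744 rad; initial bearing θ = 2.9356 rad.
sin φ₂ = sin φ₁ cos δ + cos φ₁ sin δ cos θ = (0.6278)(0.8691) + (0.7784)(0.4947)(-0.9789) = 0.1687, so φ₂ = 9.71°.
Δλ = atan2(sin θ sin δ cos φ₁, cos δ − sin φ₁ sin φ₂) = atan2(0.0787, 0.7632) = 5.890°.
λ₂ = 46.526° + 5.890° = 52.42°.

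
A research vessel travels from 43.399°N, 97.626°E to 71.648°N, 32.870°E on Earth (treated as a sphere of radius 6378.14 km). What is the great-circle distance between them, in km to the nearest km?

4613 km

Let φ₁ = 0.7575 rad, φ₂ = 1.2505 rad, and Δλ = -1.1302 rad.
Haversine: a = sin²(Δφ/2) + cos φ₁ cos φ₂ sin²(Δλ/2) = 0.0596 + (0.7266)(0.3149)(0.2868) = 0.12515.
Central angle c = 2·arcsin(√a) = 0.72320 rad.
Distance = R·c = 6378.14 × 0.7232 ≈ 4613 km.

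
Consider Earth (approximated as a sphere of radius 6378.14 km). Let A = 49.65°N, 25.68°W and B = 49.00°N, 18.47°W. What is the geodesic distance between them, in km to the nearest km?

With latitudes φ₁ = 49.650°, φ₂ = 49.000° and longitude difference Δλ = 7.210°:
Haversine: a = sin²(Δφ/2) + cos φ₁ cos φ₂ sin²(Δλ/2) = 0.0000 + (0.6475)(0.6561)(0.0040) = 0.00171.
Central angle c = 2·arcsin(√a) = 0.08277 rad.
Distance = R·c = 6378.14 × 0.0828 ≈ 528 km.

528 km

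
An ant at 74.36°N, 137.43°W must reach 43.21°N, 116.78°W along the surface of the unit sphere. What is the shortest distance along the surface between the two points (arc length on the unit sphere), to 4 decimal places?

0.5676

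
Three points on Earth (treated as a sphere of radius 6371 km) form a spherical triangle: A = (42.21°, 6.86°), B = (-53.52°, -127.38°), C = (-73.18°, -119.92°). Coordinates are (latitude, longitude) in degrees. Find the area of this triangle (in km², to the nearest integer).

Side lengths (central angles): a = 0.3474, b = 2.4519, c = 2.5819 rad; semiperimeter s = 2.6906.
By l'Huilier's theorem, tan(E/4) = √[tan(s/2) tan((s−a)/2) tan((s−b)/2) tan((s−c)/2)], giving spherical excess E = 1.0162 rad.
Area = E·R² = 1.0162 × (6371)² ≈ 41249039 km².

41249039 km²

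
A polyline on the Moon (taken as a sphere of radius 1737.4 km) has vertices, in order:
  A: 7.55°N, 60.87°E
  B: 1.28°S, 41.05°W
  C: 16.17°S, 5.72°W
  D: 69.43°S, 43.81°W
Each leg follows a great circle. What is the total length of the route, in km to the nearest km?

6006 km

Leg A→B: central angle 1.7800 rad, distance 3092.5 km.
Leg B→C: central angle 0.6607 rad, distance 1147.8 km.
Leg C→D: central angle 1.0165 rad, distance 1766.1 km.
Total: 3092.5 + 1147.8 + 1766.1 ≈ 6006 km.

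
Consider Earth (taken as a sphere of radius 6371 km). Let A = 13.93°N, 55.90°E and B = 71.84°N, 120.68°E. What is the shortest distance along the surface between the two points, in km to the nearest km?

7677 km

In radians: φ₁ = 0.2431, φ₂ = 1.2538, Δλ = 64.780° = 1.1306 rad.
cos c = sin φ₁ sin φ₂ + cos φ₁ cos φ₂ cos Δλ = (0.2407)(0.9502) + (0.9706)(0.3117)(0.4261) = 0.35764,
so c = arccos(0.35764) = 1.20506 rad.
Distance = R·c = 6371 × 1.2051 ≈ 7677 km.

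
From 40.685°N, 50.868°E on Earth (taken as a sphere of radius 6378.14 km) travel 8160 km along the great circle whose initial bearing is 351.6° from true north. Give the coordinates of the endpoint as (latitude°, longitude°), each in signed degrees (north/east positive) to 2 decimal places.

64.94°, -109.84°

Angular distance δ = d/R = 8160/6378.14 = 1.27937 rad; initial bearing θ = 6.1366 rad.
sin φ₂ = sin φ₁ cos δ + cos φ₁ sin δ cos θ = (0.6519)(0.2873) + (0.7583)(0.9578)(0.9893) = 0.9058, so φ₂ = 64.94°.
Δλ = atan2(sin θ sin δ cos φ₁, cos δ − sin φ₁ sin φ₂) = atan2(-0.1061, -0.3032) = -160.713°.
λ₂ = 50.868° − 160.713° = -109.84°.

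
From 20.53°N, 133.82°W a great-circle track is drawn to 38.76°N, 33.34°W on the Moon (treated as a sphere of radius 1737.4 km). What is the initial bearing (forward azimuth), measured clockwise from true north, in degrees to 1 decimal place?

With φ₁ = 0.3583, φ₂ = 0.6765, Δλ = 1.7537 rad, the forward-azimuth formula gives
θ = atan2( sin Δλ cos φ₂ , cos φ₁ sin φ₂ − sin φ₁ cos φ₂ cos Δλ ) = atan2(0.7668, 0.6360) = 50.32°.
So the initial bearing is 50.3°.

50.3°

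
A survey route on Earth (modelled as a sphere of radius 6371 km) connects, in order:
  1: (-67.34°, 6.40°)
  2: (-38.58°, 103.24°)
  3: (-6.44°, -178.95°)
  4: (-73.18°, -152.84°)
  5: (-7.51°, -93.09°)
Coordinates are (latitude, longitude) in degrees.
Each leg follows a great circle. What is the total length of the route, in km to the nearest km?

Leg 1→2: central angle 1.0008 rad, distance 6376.3 km.
Leg 2→3: central angle 1.3346 rad, distance 8503.0 km.
Leg 3→4: central angle 1.1966 rad, distance 7623.3 km.
Leg 4→5: central angle 1.2978 rad, distance 8268.2 km.
Total: 6376.3 + 8503.0 + 7623.3 + 8268.2 ≈ 30771 km.

30771 km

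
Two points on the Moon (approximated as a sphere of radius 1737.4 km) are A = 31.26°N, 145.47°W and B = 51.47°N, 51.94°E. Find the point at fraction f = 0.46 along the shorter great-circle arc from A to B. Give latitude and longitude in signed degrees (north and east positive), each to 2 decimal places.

73.13°, -172.17°

Central angle δ = 1.6731 rad. Interpolating on the sphere with fraction f = 0.46:
P = [sin((1−f)δ)·A + sin(fδ)·B] / sin δ = 0.7896·A + 0.6995·B in Cartesian coordinates,
giving P = (-0.2874, -0.0395, 0.9570), i.e. latitude 73.13°, longitude -172.17°.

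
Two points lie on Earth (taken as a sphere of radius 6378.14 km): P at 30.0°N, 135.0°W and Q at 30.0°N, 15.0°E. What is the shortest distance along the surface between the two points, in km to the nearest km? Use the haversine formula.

12640 km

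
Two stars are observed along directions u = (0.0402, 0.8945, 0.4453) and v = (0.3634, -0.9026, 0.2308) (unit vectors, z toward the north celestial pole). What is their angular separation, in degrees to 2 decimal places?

u·v = -0.6900; |u| = 1.0000, |v| = 1.0000.
cos θ = (u·v)/(|u||v|) = -0.6900, so θ = 133.63°.

133.63°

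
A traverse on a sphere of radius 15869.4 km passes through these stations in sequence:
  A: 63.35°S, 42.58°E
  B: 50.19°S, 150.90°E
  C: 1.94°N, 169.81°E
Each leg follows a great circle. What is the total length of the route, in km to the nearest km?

29911 km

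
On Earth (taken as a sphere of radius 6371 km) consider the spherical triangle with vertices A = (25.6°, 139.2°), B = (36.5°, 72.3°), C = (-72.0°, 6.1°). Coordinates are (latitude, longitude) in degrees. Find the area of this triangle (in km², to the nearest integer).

76731107 km²

Side lengths (central angles): a = 2.0550, b = 2.2160, c = 0.9987 rad; semiperimeter s = 2.6348.
By l'Huilier's theorem, tan(E/4) = √[tan(s/2) tan((s−a)/2) tan((s−b)/2) tan((s−c)/2)], giving spherical excess E = 1.8904 rad.
Area = E·R² = 1.8904 × (6371)² ≈ 76731107 km².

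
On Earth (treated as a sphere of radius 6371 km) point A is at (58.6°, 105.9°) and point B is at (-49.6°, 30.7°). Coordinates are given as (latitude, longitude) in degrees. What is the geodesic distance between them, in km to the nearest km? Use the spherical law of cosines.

13823 km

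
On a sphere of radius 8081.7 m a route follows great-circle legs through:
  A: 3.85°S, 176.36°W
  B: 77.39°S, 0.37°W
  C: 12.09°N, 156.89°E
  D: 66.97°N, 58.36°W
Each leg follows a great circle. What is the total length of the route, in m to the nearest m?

43622 m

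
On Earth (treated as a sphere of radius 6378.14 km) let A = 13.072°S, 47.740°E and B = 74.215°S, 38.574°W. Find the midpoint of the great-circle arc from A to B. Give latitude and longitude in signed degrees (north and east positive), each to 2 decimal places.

The central angle between A and B is δ = 1.3339 rad.
With f = 0.5, the slerp weights are sin((1−f)δ)/sin δ = 0.6364 and sin(fδ)/sin δ = 0.6364.
Weighted sum of the unit vectors: (0.6364)·(0.6551,0.7209,-0.2262) + (0.6364)·(0.2127,-0.1696,-0.9623) = (0.5522, 0.3508, -0.7563).
Converting back: φ = atan2(z, √(x²+y²)) = -49.14°, λ = atan2(y, x) = 32.43°.

-49.14°, 32.43°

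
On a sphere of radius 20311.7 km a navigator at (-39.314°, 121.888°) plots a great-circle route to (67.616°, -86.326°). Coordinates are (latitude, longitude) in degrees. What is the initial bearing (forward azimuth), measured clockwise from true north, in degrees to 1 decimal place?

19.7°

Δλ = 151.786° = 2.6492 rad.
y = sin Δλ · cos φ₂ = (0.4728)(0.3808) = 0.1800
x = cos φ₁ sin φ₂ − sin φ₁ cos φ₂ cos Δλ = (0.7737)(0.9247) − (-0.6336)(0.3808)(-0.8812) = 0.5028
θ = atan2(y, x) = 19.70°, so the bearing is 19.7°.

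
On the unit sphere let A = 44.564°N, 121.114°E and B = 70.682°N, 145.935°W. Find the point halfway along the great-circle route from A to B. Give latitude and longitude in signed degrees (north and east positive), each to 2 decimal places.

The central angle between A and B is δ = 0.8631 rad.
With f = 0.5, the slerp weights are sin((1−f)δ)/sin δ = 0.5505 and sin(fδ)/sin δ = 0.5505.
Weighted sum of the unit vectors: (0.5505)·(-0.3682,0.6100,0.7017) + (0.5505)·(-0.2740,-0.1853,0.9437) = (-0.3535, 0.2338, 0.9057).
Converting back: φ = atan2(z, √(x²+y²)) = 64.92°, λ = atan2(y, x) = 146.52°.

64.92°, 146.52°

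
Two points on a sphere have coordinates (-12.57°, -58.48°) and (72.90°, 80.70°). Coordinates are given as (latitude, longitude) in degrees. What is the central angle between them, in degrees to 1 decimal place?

In radians: φ₁ = -0.2194, φ₂ = 1.2723, Δλ = 139.180° = 2.4291 rad.
cos c = sin φ₁ sin φ₂ + cos φ₁ cos φ₂ cos Δλ = (-0.2176)(0.9558) + (0.9760)(0.2940)(-0.7568) = -0.42520,
so c = arccos(-0.42520) = 2.00998 rad.
So the angular separation is 115.2°.

115.2°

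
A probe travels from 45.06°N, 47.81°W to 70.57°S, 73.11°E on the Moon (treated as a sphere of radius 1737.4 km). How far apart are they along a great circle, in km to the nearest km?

With latitudes φ₁ = 45.060°, φ₂ = -70.570° and longitude difference Δλ = 120.920°:
cos c = sin φ₁ sin φ₂ + cos φ₁ cos φ₂ cos Δλ = (0.7078)(-0.9430) + (0.7064)(0.3327)(-0.5138) = -0.78827,
so c = arccos(-0.78827) = 2.47880 rad.
Distance = R·c = 1737.4 × 2.4788 ≈ 4307 km.

4307 km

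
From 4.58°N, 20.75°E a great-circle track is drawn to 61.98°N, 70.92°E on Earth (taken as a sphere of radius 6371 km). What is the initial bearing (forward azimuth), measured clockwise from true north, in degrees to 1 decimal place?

With φ₁ = 0.0799, φ₂ = 1.0818, Δλ = 0.8756 rad, the forward-azimuth formula gives
θ = atan2( sin Δλ cos φ₂ , cos φ₁ sin φ₂ − sin φ₁ cos φ₂ cos Δλ ) = atan2(0.3608, 0.8559) = 22.85°.
So the initial bearing is 22.9°.

22.9°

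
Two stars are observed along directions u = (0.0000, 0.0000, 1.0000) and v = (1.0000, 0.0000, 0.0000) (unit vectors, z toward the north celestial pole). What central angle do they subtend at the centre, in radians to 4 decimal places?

1.5708 rad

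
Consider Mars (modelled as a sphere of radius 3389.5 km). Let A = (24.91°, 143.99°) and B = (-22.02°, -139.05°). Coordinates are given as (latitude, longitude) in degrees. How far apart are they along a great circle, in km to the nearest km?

5216 km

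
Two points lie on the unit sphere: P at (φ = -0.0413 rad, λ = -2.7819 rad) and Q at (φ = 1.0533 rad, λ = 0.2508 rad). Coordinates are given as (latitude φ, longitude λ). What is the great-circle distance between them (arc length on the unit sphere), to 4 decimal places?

In radians: φ₁ = -0.0413, φ₂ = 1.0533, Δλ = 173.761° = 3.0327 rad.
cos c = sin φ₁ sin φ₂ + cos φ₁ cos φ₂ cos Δλ = (-0.0413)(0.8691) + (0.9991)(0.4947)(-0.9941) = -0.52724,
so c = arccos(-0.52724) = 2.12614 rad.
On the unit sphere the arc length equals the central angle: 2.1261.

2.1261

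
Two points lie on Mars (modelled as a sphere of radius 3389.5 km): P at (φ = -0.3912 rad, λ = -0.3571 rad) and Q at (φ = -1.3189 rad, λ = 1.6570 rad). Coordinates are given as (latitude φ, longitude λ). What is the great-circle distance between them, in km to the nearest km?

4396 km

With latitudes φ₁ = -22.414°, φ₂ = -75.567° and longitude difference Δλ = 115.399°:
cos c = sin φ₁ sin φ₂ + cos φ₁ cos φ₂ cos Δλ = (-0.3813)(-0.9684) + (0.9245)(0.2492)(-0.4289) = 0.27044,
so c = arccos(0.27044) = 1.29695 rad.
Distance = R·c = 3389.5 × 1.2970 ≈ 4396 km.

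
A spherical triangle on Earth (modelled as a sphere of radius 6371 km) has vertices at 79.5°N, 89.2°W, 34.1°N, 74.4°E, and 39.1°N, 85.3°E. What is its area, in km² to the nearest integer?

Side lengths (central angles): a = 0.1757, b = 1.0709, c = 1.1522 rad; semiperimeter s = 1.1994.
By l'Huilier's theorem, tan(E/4) = √[tan(s/2) tan((s−a)/2) tan((s−b)/2) tan((s−c)/2)], giving spherical excess E = 0.0966 rad.
Area = E·R² = 0.0966 × (6371)² ≈ 3921010 km².

3921010 km²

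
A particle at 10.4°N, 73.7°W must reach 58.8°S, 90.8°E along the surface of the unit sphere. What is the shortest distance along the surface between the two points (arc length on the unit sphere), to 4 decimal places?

In radians: φ₁ = 0.1815, φ₂ = -1.0263, Δλ = 164.500° = 2.8711 rad.
Haversine: a = sin²(Δφ/2) + cos φ₁ cos φ₂ sin²(Δλ/2) = 0.3224 + (0.9836)(0.5180)(0.9818) = 0.82270.
Central angle c = 2·arcsin(√a) = 2.27234 rad.
On the unit sphere the arc length equals the central angle: 2.2723.

2.2723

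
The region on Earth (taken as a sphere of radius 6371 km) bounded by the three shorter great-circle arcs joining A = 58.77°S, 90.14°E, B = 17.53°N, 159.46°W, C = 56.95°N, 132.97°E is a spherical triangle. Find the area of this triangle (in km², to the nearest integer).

78487784 km²

Side lengths (central angles): a = 1.1030, b = 2.1052, c = 2.0152 rad; semiperimeter s = 2.6117.
By l'Huilier's theorem, tan(E/4) = √[tan(s/2) tan((s−a)/2) tan((s−b)/2) tan((s−c)/2)], giving spherical excess E = 1.9337 rad.
Area = E·R² = 1.9337 × (6371)² ≈ 78487784 km².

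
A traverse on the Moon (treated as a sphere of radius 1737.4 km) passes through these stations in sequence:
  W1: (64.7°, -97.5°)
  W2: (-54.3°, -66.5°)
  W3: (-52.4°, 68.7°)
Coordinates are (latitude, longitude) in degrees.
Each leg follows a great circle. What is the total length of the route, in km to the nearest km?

5712 km

Leg W1→W2: central angle 2.1182 rad, distance 3680.1 km.
Leg W2→W3: central angle 1.1693 rad, distance 2031.6 km.
Total: 3680.1 + 2031.6 ≈ 5712 km.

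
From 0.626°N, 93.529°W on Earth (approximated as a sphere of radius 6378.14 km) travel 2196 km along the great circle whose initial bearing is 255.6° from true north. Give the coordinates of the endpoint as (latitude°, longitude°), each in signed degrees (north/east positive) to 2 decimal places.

-4.22°, -112.67°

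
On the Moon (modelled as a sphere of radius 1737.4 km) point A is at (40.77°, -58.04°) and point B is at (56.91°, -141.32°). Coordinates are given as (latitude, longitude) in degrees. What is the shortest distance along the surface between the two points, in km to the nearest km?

1621 km

With latitudes φ₁ = 40.770°, φ₂ = 56.910° and longitude difference Δλ = -83.280°:
cos c = sin φ₁ sin φ₂ + cos φ₁ cos φ₂ cos Δλ = (0.6530)(0.8378) + (0.7573)(0.5460)(0.1170) = 0.59550,
so c = arccos(0.59550) = 0.93291 rad.
Distance = R·c = 1737.4 × 0.9329 ≈ 1621 km.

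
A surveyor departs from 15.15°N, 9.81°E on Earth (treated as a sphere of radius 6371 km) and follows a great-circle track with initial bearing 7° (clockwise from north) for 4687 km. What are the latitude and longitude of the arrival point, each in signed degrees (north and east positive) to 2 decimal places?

56.79°, 18.40°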